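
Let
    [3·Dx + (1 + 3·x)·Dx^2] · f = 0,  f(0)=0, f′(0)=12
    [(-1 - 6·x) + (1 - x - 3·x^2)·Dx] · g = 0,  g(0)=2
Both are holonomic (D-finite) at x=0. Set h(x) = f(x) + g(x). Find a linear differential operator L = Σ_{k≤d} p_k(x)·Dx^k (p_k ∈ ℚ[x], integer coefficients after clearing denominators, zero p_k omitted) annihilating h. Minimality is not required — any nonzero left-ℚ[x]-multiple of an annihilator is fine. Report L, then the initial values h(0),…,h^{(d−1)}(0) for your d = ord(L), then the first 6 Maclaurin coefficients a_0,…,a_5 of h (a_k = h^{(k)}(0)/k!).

f: a_k = 0, 12, -18, 36, -81, 972/5, …
g: a_k = 2, 2, 8, 14, 38, 80, …
h₀=f+g: left-lcm gives L₀, ord ≤ 3.
L = (-270 - 1422·x - 3780·x^2 - 2916·x^3 - 2916·x^4)·Dx + (-24 - 468·x - 2736·x^2 - 5616·x^3 - 5994·x^4 - 4860·x^5)·Dx^2 + (11 + 79·x + 129·x^2 - 171·x^3 - 783·x^4 - 1377·x^5 - 972·x^6)·Dx^3  (order 3).
h: a_k = 2, 14, -10, 50, -43, 1372/5, …
ICs: h(0) = 2, h′(0) = 14, h′′(0) = -20.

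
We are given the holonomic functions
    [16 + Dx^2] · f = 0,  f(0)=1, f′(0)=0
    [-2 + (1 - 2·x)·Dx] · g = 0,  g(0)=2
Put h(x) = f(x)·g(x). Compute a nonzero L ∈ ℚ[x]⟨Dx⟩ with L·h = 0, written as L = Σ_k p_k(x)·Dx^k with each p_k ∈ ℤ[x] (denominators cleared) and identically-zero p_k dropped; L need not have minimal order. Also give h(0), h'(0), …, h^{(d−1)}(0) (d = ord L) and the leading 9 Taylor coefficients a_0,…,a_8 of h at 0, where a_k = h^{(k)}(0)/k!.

f: a_k = 1, 0, -8, 0, 32/3, 0, -256/45, 0, 512/315, …
g: a_k = 2, 4, 8, 16, 32, 64, 128, 256, 512, …
f·g: L₀ = L_f ⊗_s L_g, ord ≤ 2·1.
L = (-16 + 32·x) + 4·Dx + (-1 + 2·x)·Dx^2  (order 2).
h: a_k = 2, 4, -8, -16, -32/3, -64/3, -2432/45, -4864/45, -67072/315, …
ICs: h(0) = 2, h′(0) = 4.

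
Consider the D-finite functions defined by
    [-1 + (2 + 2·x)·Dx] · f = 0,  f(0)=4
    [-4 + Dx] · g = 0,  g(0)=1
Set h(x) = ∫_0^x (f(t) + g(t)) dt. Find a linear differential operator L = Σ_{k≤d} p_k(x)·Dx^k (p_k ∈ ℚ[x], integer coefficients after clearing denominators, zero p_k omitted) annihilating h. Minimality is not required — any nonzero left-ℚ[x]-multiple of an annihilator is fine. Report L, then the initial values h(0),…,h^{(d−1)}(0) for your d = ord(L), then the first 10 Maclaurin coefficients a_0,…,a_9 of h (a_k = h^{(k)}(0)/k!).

L = (36 + 32·x)·Dx + (-65 - 128·x - 64·x^2)·Dx^2 + (14 + 30·x + 16·x^2)·Dx^3  (order 3).
h: a_k = 0, 5, 3, 5/2, 131/48, 1009/480, 8297/5760, 64591/80640, 534683/1290240, 4059169/23224320, …
ICs: h(0) = 0, h′(0) = 5, h′′(0) = 6.

f: a_k = 4, 2, -1/2, 1/4, -5/32, 7/64, -21/256, 33/512, -429/8192, 715/16384, …
g: a_k = 1, 4, 8, 32/3, 32/3, 128/15, 256/45, 1024/315, 512/315, 2048/2835, …
Weyl lclm of L_f,L_g ⇒ L₀ (ord ≤ 2).
Integrate: L := L₀·Dx.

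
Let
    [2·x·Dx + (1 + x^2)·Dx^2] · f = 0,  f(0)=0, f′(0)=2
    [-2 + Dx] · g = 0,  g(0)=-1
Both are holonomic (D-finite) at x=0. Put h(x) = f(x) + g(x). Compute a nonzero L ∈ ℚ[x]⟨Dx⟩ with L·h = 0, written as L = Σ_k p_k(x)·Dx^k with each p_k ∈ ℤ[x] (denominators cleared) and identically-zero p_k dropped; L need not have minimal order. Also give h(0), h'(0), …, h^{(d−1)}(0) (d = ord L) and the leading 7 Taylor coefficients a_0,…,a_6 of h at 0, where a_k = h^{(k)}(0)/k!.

L = (2 - 4·x - 6·x^2 - 4·x^3)·Dx + (-3 - x^2 - 2·x^4)·Dx^2 + (1 + x + 2·x^2 + x^3 + x^4)·Dx^3  (order 3).
h: a_k = -1, 0, -2, -2, -2/3, 2/15, -4/45, …
ICs: h(0) = -1, h′(0) = 0, h′′(0) = -4.

f: a_k = 0, 2, 0, -2/3, 0, 2/5, 0, …
g: a_k = -1, -2, -2, -4/3, -2/3, -4/15, -4/45, …
Sum ⇒ L₀ = lclm(L_f,L_g) in ℚ(x)⟨Dx⟩.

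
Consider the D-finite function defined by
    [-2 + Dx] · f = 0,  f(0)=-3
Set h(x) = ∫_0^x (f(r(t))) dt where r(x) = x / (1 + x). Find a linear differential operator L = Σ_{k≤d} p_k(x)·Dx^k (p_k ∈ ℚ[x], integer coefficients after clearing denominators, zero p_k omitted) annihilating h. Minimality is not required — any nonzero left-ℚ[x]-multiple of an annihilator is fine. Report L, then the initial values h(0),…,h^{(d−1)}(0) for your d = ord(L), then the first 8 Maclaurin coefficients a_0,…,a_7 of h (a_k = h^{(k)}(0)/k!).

f: a_k = -3, -6, -6, -4, -2, -4/5, -4/15, -8/105, …
h₀=f(r): pull back L_f along r ⇒ L₀.
h=∫h₀ ⇒ L = L₀·Dx.
L = -2·Dx + (1 + 2·x + x^2)·Dx^2  (order 2).
h: a_k = 0, -3, -3, 0, 1/2, -2/5, 1/5, -4/105, …
ICs: h(0) = 0, h′(0) = -3.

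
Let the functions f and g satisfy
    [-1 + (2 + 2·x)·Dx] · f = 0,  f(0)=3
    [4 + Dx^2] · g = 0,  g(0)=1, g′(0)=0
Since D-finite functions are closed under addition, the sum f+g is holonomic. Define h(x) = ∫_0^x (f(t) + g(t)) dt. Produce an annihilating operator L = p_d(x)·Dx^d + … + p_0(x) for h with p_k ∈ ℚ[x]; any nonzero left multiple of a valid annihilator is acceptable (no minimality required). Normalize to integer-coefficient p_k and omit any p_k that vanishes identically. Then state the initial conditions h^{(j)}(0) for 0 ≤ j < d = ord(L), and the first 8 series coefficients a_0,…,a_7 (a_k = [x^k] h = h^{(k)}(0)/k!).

L = (-76 - 128·x - 64·x^2)·Dx + (120 + 376·x + 384·x^2 + 128·x^3)·Dx^2 + (-19 - 32·x - 16·x^2)·Dx^3 + (30 + 94·x + 96·x^2 + 32·x^3)·Dx^4  (order 4).
h: a_k = 0, 4, 3/4, -19/24, 3/64, 211/1920, 7/512, -6931/322560, …
ICs: h(0) = 0, h′(0) = 4, h′′(0) = 3/2, h′′′(0) = -19/4.

f: a_k = 3, 3/2, -3/8, 3/16, -15/128, 21/256, -63/1024, 99/2048, …
g: a_k = 1, 0, -2, 0, 2/3, 0, -4/45, 0, …
h₀=f+g: left-lcm gives L₀, ord ≤ 3.
∫: right-multiply L₀ by Dx.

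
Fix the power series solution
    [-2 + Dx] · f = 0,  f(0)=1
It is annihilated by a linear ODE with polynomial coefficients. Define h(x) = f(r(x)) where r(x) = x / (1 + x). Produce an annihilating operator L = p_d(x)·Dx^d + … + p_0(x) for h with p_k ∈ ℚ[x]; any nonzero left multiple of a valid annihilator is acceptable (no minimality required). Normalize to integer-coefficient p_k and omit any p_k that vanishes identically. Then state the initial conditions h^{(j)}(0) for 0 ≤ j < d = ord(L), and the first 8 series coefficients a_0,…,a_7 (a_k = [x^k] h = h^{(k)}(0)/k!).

f: a_k = 1, 2, 2, 4/3, 2/3, 4/15, 4/45, 8/315, …
Change of var in L_f (x↦r) gives L₀.
L = -2 + (1 + 2·x + x^2)·Dx  (order 1).
h: a_k = 1, 2, 0, -2/3, 2/3, -2/5, 4/45, 10/63, …
ICs: h(0) = 1.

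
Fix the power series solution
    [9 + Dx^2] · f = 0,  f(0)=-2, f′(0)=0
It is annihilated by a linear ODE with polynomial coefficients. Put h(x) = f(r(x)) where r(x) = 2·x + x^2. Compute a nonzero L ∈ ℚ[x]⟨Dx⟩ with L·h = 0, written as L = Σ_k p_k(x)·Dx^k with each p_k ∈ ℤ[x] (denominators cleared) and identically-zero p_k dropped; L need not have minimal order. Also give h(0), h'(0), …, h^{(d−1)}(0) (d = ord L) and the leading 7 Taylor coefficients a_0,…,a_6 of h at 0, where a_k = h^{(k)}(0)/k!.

L = (36 + 108·x + 108·x^2 + 36·x^3) - Dx + (1 + x)·Dx^2  (order 2).
h: a_k = -2, 0, 36, 36, -99, -216, -162/5, …
ICs: h(0) = -2, h′(0) = 0.

f: a_k = -2, 0, 9, 0, -27/4, 0, 81/40, …
f∘r: x↦r, Dx↦Dx/r' in L_f ⇒ L₀.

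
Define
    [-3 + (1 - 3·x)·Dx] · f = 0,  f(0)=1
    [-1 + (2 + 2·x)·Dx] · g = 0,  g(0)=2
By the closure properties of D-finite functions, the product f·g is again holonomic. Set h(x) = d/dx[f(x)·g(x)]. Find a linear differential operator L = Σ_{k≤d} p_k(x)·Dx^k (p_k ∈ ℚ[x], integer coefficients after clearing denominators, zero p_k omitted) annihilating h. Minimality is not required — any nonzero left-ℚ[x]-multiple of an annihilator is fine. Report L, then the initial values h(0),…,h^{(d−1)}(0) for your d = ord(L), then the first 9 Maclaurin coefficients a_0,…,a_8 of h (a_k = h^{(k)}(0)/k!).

f: a_k = 1, 3, 9, 27, 81, 243, 729, 2187, 6561, …
g: a_k = 2, 1, -1/4, 1/8, -5/64, 7/128, -21/512, 33/1024, -429/16384, …
Product ⇒ symmetric product L₀, ord ≤ 1.
Differentiate: ansatz ord ≤ ord L₀ ⇒ L.
L = (83 + 126·x + 27·x^2) + (-14 + 22·x + 54·x^2 + 18·x^3)·Dx  (order 1).
h: a_k = 7, 83/2, 1497/8, 11971/16, 359165/128, 2585925/256, 36203181/1024, 248249955/2048, 13405504005/32768, …
ICs: h(0) = 7.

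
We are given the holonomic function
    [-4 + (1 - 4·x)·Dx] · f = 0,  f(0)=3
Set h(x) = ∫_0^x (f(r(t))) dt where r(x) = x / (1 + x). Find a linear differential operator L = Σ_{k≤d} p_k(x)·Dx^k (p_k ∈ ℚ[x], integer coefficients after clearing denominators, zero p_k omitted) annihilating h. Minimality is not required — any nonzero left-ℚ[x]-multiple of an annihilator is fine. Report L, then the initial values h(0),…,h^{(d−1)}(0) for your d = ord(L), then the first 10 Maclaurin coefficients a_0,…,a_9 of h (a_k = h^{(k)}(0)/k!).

L = 4·Dx + (-1 + 2·x + 3·x^2)·Dx^2  (order 2).
h: a_k = 0, 3, 6, 12, 27, 324/5, 162, 2916/7, 2187/2, 2916, …
ICs: h(0) = 0, h′(0) = 3.

f: a_k = 3, 12, 48, 192, 768, 3072, 12288, 49152, 196608, 786432, …
Substitute x→r, Dx→(1/r')Dx; clear ⇒ L₀.
h=∫h₀ ⇒ L = L₀·Dx.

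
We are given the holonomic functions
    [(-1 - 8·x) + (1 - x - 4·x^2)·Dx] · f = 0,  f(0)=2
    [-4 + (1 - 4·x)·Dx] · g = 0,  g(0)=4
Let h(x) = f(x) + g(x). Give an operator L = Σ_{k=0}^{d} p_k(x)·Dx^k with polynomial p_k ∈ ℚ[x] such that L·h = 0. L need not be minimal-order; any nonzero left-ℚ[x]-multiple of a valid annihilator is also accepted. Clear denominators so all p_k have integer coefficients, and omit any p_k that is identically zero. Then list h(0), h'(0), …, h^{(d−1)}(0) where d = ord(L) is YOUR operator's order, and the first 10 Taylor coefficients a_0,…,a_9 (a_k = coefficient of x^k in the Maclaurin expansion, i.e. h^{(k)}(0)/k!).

L = (8 - 288·x + 384·x^2 - 512·x^3) + (22 - 8·x - 288·x^2 + 640·x^3 - 1024·x^4)·Dx + (-3 + 23·x - 56·x^2 + 32·x^3 + 128·x^4 - 256·x^5)·Dx^2  (order 2).
h: a_k = 6, 18, 74, 274, 1082, 4226, 16746, 66418, 264474, 1054434, …
ICs: h(0) = 6, h′(0) = 18.

f: a_k = 2, 2, 10, 18, 58, 130, 362, 882, 2330, 5858, …
g: a_k = 4, 16, 64, 256, 1024, 4096, 16384, 65536, 262144, 1048576, …
Weyl lclm of L_f,L_g ⇒ L₀ (ord ≤ 2).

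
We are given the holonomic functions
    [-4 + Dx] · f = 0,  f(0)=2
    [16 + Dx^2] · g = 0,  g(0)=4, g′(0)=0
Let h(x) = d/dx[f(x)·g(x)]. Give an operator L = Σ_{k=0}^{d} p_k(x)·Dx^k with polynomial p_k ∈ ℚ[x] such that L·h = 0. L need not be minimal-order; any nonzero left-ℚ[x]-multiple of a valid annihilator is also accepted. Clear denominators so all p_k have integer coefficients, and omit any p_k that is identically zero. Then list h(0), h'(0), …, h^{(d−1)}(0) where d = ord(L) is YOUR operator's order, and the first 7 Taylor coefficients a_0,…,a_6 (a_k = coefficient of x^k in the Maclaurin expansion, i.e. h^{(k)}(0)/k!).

f: a_k = 2, 8, 16, 64/3, 64/3, 256/15, 512/45, …
g: a_k = 4, 0, -32, 0, 128/3, 0, -1024/45, …
h₀=f·g: eliminate ⇒ L₀, order ≤ 1·2.
h=h₀': d/dx-closure on L₀ ⇒ L.
L = 32 - 8·Dx + Dx^2  (order 2).
h: a_k = 32, 0, -512, -4096/3, -4096/3, 0, 65536/45, …
ICs: h(0) = 32, h′(0) = 0.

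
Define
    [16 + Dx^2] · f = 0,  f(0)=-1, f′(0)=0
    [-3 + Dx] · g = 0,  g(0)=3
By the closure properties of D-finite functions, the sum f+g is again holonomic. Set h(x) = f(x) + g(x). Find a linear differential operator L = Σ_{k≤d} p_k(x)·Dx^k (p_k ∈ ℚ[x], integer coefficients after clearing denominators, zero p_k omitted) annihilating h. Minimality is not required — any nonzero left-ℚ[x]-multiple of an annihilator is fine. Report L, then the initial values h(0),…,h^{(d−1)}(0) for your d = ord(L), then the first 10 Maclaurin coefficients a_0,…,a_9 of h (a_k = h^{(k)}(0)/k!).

f: a_k = -1, 0, 8, 0, -32/3, 0, 256/45, 0, -512/315, 0, …
g: a_k = 3, 9, 27/2, 27/2, 81/8, 243/40, 243/80, 729/560, 2187/4480, 729/4480, …
f+g: L₀ = lclm(L_f,L_g), ord ≤ 2+1.
L = -48 + 16·Dx - 3·Dx^2 + Dx^3  (order 3).
h: a_k = 2, 9, 43/2, 27/2, -13/24, 243/40, 6283/720, 729/560, -45853/40320, 729/4480, …
ICs: h(0) = 2, h′(0) = 9, h′′(0) = 43.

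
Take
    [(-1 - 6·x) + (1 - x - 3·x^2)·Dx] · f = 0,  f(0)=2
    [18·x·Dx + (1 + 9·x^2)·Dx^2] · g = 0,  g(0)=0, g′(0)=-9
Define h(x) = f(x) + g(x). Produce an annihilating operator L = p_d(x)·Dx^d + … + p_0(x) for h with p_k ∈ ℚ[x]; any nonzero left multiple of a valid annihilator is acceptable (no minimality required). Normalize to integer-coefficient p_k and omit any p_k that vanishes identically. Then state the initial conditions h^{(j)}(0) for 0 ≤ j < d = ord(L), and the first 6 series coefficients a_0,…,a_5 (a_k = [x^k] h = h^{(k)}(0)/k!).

f: a_k = 2, 2, 8, 14, 38, 80, …
g: a_k = 0, -9, 0, 27, 0, -729/5, …
Sum ⇒ L₀ = lclm(L_f,L_g) in ℚ(x)⟨Dx⟩.
L = (-72 + 288·x + 4428·x^2 + 9720·x^3 + 33534·x^4 + 13122·x^6)·Dx + (30 + 180·x + 144·x^2 + 1728·x^3 + 9153·x^4 + 23814·x^5 + 2187·x^6 + 13122·x^7)·Dx^2 + (-4 - 14·x - 114·x^2 + 36·x^3 - 459·x^4 + 1539·x^5 + 2430·x^6 + 729·x^7 + 2187·x^8)·Dx^3  (order 3).
h: a_k = 2, -7, 8, 41, 38, -329/5, …
ICs: h(0) = 2, h′(0) = -7, h′′(0) = 16.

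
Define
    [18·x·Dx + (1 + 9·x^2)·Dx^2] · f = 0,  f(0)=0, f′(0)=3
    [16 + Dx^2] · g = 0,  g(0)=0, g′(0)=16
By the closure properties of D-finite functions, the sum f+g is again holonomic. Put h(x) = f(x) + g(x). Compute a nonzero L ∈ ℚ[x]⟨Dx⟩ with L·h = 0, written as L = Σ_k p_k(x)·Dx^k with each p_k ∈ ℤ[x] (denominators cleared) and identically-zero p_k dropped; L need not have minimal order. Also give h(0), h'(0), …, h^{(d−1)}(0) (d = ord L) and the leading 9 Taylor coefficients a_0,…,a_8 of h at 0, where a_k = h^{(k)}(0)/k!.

f: a_k = 0, 3, 0, -9, 0, 243/5, 0, -2187/7, 0, …
g: a_k = 0, 16, 0, -128/3, 0, 512/15, 0, -4096/315, 0, …
L₀ := lclm(L_f,L_g); ord L₀ ≤ 2+2.
L = (-13248·x + 181440·x^3 + 186624·x^5)·Dx + (-16 + 6048·x^2 + 66096·x^4 + 93312·x^6)·Dx^2 + (-828·x + 11340·x^3 + 11664·x^5)·Dx^3 + (-1 + 378·x^2 + 4131·x^4 + 5832·x^6)·Dx^4  (order 4).
h: a_k = 0, 19, 0, -155/3, 0, 1241/15, 0, -102511/315, 0, …
ICs: h(0) = 0, h′(0) = 19, h′′(0) = 0, h′′′(0) = -310.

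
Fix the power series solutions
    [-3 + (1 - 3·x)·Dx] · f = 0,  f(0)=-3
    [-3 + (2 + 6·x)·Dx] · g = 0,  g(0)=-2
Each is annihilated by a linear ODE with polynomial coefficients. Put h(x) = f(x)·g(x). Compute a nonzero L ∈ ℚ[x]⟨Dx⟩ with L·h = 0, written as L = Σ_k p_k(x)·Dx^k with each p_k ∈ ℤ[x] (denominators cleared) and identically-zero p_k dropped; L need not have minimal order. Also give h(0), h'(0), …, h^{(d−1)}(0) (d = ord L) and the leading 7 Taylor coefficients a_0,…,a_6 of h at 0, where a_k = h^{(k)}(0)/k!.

f: a_k = -3, -9, -27, -81, -243, -729, -2187, …
g: a_k = -2, -3, 9/4, -27/8, 405/64, -1701/128, 15309/512, …
f·g: L₀ = L_f ⊗_s L_g, ord ≤ 1·1.
L = (9 + 9·x) + (-2 + 18·x^2)·Dx  (order 1).
h: a_k = 6, 27, 297/4, 1863/8, 43497/64, 266085/128, 3147093/512, …
ICs: h(0) = 6.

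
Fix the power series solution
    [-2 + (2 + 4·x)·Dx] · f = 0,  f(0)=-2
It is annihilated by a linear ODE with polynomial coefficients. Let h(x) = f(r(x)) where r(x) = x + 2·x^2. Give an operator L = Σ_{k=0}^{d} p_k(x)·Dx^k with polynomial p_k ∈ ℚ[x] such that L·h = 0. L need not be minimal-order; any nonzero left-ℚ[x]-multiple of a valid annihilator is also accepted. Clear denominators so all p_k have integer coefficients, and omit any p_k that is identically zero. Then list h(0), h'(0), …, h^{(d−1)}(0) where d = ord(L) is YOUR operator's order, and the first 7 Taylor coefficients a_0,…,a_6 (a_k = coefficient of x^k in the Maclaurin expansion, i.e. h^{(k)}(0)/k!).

L = (-1 - 4·x) + (1 + 2·x + 4·x^2)·Dx  (order 1).
h: a_k = -2, -2, -3, 3, -3/4, -15/4, 57/8, …
ICs: h(0) = -2.

f: a_k = -2, -2, 1, -1, 5/4, -7/4, 21/8, …
Substitute x→r, Dx→(1/r')Dx; clear ⇒ L₀.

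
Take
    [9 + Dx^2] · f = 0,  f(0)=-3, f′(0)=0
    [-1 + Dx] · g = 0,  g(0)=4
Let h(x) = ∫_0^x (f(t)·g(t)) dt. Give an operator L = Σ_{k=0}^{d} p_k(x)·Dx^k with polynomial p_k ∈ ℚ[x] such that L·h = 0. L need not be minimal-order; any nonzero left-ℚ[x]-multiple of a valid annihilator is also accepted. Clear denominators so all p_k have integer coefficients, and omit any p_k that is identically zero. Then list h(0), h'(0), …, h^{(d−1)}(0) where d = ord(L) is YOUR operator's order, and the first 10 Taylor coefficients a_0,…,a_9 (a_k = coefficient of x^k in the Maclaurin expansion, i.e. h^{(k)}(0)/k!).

f: a_k = -3, 0, 27/2, 0, -81/8, 0, 243/80, 0, -2187/4480, 0, …
g: a_k = 4, 4, 2, 2/3, 1/6, 1/30, 1/180, 1/1260, 1/10080, 1/90720, …
L₀ := L_f ⊗_s L_g (sym. prod.), ord ≤ 2.
h=∫h₀ ⇒ L = L₀·Dx.
L = 10·Dx - 2·Dx^2 + Dx^3  (order 3).
h: a_k = 0, -12, -6, 16, 13, -14/5, -79/15, -88/105, 307/420, 527/1890, …
ICs: h(0) = 0, h′(0) = -12, h′′(0) = -12.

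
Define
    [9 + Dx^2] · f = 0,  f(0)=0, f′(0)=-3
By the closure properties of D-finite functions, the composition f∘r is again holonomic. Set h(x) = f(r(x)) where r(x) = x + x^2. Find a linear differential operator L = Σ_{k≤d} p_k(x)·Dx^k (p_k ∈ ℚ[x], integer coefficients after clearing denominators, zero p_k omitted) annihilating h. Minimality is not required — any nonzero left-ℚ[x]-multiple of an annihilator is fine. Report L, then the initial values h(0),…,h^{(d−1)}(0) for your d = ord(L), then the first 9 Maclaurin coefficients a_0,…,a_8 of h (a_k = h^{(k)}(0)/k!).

f: a_k = 0, -3, 0, 9/2, 0, -81/40, 0, 243/560, 0, …
h₀=f(r): pull back L_f along r ⇒ L₀.
L = (9 + 54·x + 108·x^2 + 72·x^3) - 2·Dx + (1 + 2·x)·Dx^2  (order 2).
h: a_k = 0, -3, -3, 9/2, 27/2, 459/40, -45/8, -11097/560, -1377/80, …
ICs: h(0) = 0, h′(0) = -3.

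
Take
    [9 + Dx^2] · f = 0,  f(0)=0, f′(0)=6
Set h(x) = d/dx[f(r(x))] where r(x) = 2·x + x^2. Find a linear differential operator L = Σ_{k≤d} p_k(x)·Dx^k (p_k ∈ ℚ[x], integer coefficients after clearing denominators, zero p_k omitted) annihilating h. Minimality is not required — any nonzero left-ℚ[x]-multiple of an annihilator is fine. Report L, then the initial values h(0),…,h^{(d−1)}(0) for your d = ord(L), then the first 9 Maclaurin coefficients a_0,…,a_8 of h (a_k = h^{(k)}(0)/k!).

L = (39 + 144·x + 216·x^2 + 144·x^3 + 36·x^4) + (-3 - 3·x)·Dx + (1 + 2·x + x^2)·Dx^2  (order 2).
h: a_k = 12, 12, -216, -432, 378, 1890, 7452/5, -9072/5, -306909/70, …
ICs: h(0) = 12, h′(0) = 12.

f: a_k = 0, 6, 0, -9, 0, 81/20, 0, -243/280, 0, …
Substitute x→r, Dx→(1/r')Dx; clear ⇒ L₀.
h₀' ⇒ L via d/dx closure of L₀.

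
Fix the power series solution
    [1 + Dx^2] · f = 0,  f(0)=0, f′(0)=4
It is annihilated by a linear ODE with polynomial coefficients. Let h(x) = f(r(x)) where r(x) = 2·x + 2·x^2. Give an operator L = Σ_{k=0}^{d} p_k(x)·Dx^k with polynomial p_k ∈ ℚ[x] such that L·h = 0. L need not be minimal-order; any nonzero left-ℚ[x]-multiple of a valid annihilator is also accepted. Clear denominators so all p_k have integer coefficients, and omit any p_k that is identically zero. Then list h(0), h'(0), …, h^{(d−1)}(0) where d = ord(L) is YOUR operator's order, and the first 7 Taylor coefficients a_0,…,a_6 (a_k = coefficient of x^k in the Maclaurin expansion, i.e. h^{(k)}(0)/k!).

L = (4 + 24·x + 48·x^2 + 32·x^3) - 2·Dx + (1 + 2·x)·Dx^2  (order 2).
h: a_k = 0, 8, 8, -16/3, -16, -224/15, 0, …
ICs: h(0) = 0, h′(0) = 8.

f: a_k = 0, 4, 0, -2/3, 0, 1/30, 0, …
L₀ from L_f via x↦r, Dx↦r'^{-1}Dx.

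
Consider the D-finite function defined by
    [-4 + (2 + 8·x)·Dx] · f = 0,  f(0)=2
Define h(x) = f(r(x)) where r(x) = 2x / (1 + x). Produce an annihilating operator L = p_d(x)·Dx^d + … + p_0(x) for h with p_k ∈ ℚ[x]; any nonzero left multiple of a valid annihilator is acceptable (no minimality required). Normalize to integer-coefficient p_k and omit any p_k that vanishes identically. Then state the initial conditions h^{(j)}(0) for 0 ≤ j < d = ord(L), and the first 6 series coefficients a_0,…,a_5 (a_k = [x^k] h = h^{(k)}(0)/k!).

L = -4 + (1 + 10·x + 9·x^2)·Dx  (order 1).
h: a_k = 2, 8, -24, 104, -568, 3528, …
ICs: h(0) = 2.

f: a_k = 2, 4, -4, 8, -20, 56, …
Change of var in L_f (x↦r) gives L₀.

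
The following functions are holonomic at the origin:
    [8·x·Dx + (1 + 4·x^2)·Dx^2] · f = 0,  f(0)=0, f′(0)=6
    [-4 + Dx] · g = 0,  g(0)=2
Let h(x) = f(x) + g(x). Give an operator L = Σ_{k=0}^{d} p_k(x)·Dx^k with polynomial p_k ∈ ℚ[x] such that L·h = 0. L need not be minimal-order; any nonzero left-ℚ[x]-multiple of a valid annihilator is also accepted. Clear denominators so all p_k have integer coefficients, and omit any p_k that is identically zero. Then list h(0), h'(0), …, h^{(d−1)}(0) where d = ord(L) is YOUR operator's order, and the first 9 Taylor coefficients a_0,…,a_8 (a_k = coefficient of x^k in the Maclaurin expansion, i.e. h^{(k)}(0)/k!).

L = (8 - 32·x - 96·x^2 - 128·x^3)·Dx + (-6 - 8·x^2 - 64·x^4)·Dx^2 + (1 + 2·x + 8·x^2 + 8·x^3 + 16·x^4)·Dx^3  (order 3).
h: a_k = 2, 14, 16, 40/3, 64/3, 544/15, 512/45, -2176/45, 1024/315, …
ICs: h(0) = 2, h′(0) = 14, h′′(0) = 32.

f: a_k = 0, 6, 0, -8, 0, 96/5, 0, -384/7, 0, …
g: a_k = 2, 8, 16, 64/3, 64/3, 256/15, 512/45, 2048/315, 1024/315, …
h₀=f+g: left-lcm gives L₀, ord ≤ 3.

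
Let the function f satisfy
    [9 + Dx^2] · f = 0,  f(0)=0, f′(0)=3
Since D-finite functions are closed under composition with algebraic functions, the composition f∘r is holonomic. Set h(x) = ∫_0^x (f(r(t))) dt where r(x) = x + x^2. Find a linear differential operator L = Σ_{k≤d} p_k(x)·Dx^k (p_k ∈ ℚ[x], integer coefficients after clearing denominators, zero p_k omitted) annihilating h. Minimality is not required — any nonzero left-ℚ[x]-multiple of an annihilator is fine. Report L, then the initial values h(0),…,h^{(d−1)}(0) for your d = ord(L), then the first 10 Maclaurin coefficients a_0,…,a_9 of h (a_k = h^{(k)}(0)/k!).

L = (9 + 54·x + 108·x^2 + 72·x^3)·Dx - 2·Dx^2 + (1 + 2·x)·Dx^3  (order 3).
h: a_k = 0, 0, 3/2, 1, -9/8, -27/10, -153/80, 45/56, 11097/4480, 153/80, …
ICs: h(0) = 0, h′(0) = 0, h′′(0) = 3.

f: a_k = 0, 3, 0, -9/2, 0, 81/40, 0, -243/560, 0, 243/4480, …
Change of var in L_f (x↦r) gives L₀.
h=∫h₀ ⇒ L = L₀·Dx.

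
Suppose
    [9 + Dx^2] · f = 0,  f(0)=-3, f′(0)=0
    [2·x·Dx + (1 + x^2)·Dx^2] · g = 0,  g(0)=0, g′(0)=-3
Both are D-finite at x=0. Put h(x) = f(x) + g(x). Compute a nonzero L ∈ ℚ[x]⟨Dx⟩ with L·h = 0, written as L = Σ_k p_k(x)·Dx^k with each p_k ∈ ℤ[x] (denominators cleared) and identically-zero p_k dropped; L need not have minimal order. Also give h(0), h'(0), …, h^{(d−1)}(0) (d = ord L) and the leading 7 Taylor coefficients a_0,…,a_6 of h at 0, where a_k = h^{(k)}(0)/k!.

L = (-54·x + 540·x^3 + 162·x^5)·Dx + (63 + 279·x^2 + 297·x^4 + 81·x^6)·Dx^2 + (-6·x + 60·x^3 + 18·x^5)·Dx^3 + (7 + 31·x^2 + 33·x^4 + 9·x^6)·Dx^4  (order 4).
h: a_k = -3, -3, 27/2, 1, -81/8, -3/5, 243/80, …
ICs: h(0) = -3, h′(0) = -3, h′′(0) = 27, h′′′(0) = 6.

f: a_k = -3, 0, 27/2, 0, -81/8, 0, 243/80, …
g: a_k = 0, -3, 0, 1, 0, -3/5, 0, …
h₀=f+g: left-lcm gives L₀, ord ≤ 4.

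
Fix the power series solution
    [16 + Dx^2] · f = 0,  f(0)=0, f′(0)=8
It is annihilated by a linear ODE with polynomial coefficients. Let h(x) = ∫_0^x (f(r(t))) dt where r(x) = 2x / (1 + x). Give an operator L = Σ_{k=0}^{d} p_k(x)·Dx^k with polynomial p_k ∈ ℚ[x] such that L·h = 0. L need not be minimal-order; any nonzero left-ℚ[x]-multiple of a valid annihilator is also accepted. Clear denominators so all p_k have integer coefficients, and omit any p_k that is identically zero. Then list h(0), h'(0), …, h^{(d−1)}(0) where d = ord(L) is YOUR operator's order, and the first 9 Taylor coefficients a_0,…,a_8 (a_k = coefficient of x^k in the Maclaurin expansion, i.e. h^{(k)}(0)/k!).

L = 64·Dx + (2 + 6·x + 6·x^2 + 2·x^3)·Dx^2 + (1 + 4·x + 6·x^2 + 4·x^3 + x^4)·Dx^3  (order 3).
h: a_k = 0, 0, 8, -16/3, -116/3, 496/5, -3464/45, -1040/7, 189622/315, …
ICs: h(0) = 0, h′(0) = 0, h′′(0) = 16.

f: a_k = 0, 8, 0, -64/3, 0, 256/15, 0, -2048/315, 0, …
Change of var in L_f (x↦r) gives L₀.
Integrate: L := L₀·Dx.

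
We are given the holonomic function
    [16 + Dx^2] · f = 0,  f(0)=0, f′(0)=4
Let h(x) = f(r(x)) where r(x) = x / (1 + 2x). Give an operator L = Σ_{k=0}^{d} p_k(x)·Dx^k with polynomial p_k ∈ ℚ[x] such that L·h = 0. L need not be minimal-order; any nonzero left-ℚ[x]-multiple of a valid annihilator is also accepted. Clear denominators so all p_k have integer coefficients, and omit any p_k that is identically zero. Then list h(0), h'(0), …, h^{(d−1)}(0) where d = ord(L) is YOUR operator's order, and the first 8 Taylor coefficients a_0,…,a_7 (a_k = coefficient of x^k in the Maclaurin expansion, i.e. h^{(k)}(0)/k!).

f: a_k = 0, 4, 0, -32/3, 0, 128/15, 0, -1024/315, …
f∘r: x↦r, Dx↦Dx/r' in L_f ⇒ L₀.
L = 16 + (4 + 24·x + 48·x^2 + 32·x^3)·Dx + (1 + 8·x + 24·x^2 + 32·x^3 + 16·x^4)·Dx^2  (order 2).
h: a_k = 0, 4, -8, 16/3, 32, -2752/15, 640, -565504/315, …
ICs: h(0) = 0, h′(0) = 4.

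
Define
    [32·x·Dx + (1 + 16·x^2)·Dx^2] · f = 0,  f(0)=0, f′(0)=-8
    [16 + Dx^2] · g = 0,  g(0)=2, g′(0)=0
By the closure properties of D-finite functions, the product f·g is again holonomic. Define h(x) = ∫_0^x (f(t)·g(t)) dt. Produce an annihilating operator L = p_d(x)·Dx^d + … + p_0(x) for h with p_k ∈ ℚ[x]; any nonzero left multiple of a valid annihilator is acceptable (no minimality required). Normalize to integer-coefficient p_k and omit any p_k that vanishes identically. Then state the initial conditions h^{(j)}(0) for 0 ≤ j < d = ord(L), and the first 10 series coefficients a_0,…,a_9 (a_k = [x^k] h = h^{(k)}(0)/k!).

L = (1280 + 53248·x^2 + 360448·x^4 + 2097152·x^6 + 8388608·x^8)·Dx + (1536·x + 40960·x^3 + 393216·x^5 + 2097152·x^7)·Dx^2 + (96 + 4096·x^2 + 36864·x^4 + 262144·x^6 + 1048576·x^8)·Dx^3 + (96·x + 2560·x^3 + 24576·x^5 + 131072·x^7)·Dx^4 + (1 + 48·x^2 + 896·x^4 + 8192·x^6 + 32768·x^8)·Dx^5  (order 5).
h: a_k = 0, 0, -8, 0, 160/3, 0, -12544/45, 0, 666112/315, 0, …
ICs: h(0) = 0, h′(0) = 0, h′′(0) = -16, h′′′(0) = 0, h′′′′(0) = 1280.

f: a_k = 0, -8, 0, 128/3, 0, -2048/5, 0, 32768/7, 0, -524288/9, …
g: a_k = 2, 0, -16, 0, 64/3, 0, -512/45, 0, 1024/315, 0, …
Sym-product of L_f,L_g gives L₀ (≤ ord 4).
∫: right-multiply L₀ by Dx.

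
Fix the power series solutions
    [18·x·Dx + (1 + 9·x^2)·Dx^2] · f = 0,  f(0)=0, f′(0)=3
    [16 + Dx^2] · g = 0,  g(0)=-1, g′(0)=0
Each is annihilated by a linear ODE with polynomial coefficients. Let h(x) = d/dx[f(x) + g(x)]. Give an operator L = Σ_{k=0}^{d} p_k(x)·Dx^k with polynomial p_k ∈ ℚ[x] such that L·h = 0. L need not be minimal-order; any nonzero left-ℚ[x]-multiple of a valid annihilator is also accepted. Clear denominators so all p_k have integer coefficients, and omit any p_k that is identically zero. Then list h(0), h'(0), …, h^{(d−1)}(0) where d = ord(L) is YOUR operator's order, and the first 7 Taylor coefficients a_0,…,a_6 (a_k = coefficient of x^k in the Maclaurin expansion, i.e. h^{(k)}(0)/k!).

f: a_k = 0, 3, 0, -9, 0, 243/5, 0, …
g: a_k = -1, 0, 8, 0, -32/3, 0, 256/45, …
f+g: L₀ = lclm(L_f,L_g), ord ≤ 2+2.
h₀' ⇒ L via d/dx closure of L₀.
L = (-13248·x + 181440·x^3 + 186624·x^5) + (-16 + 6048·x^2 + 66096·x^4 + 93312·x^6)·Dx + (-828·x + 11340·x^3 + 11664·x^5)·Dx^2 + (-1 + 378·x^2 + 4131·x^4 + 5832·x^6)·Dx^3  (order 3).
h: a_k = 3, 16, -27, -128/3, 243, 512/15, -2187, …
ICs: h(0) = 3, h′(0) = 16, h′′(0) = -54.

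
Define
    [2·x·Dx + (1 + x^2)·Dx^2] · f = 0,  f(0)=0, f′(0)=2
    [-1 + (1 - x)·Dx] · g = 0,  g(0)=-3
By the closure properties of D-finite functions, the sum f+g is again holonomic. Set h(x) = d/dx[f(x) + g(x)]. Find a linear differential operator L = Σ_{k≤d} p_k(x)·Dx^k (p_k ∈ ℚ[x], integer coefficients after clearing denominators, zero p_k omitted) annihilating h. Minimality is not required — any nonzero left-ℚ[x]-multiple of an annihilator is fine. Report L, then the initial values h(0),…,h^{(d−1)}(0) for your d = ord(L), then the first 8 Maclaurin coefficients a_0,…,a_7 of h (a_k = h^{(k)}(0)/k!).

L = (2 - 8·x - 6·x^2) + (-4 + 2·x - 4·x^2 - 6·x^3)·Dx + (1 - x^4)·Dx^2  (order 2).
h: a_k = -1, -6, -11, -12, -13, -18, -23, -24, …
ICs: h(0) = -1, h′(0) = -6.

f: a_k = 0, 2, 0, -2/3, 0, 2/5, 0, -2/7, …
g: a_k = -3, -3, -3, -3, -3, -3, -3, -3, …
L₀ := lclm(L_f,L_g); ord L₀ ≤ 2+1.
h₀' ⇒ L via d/dx closure of L₀.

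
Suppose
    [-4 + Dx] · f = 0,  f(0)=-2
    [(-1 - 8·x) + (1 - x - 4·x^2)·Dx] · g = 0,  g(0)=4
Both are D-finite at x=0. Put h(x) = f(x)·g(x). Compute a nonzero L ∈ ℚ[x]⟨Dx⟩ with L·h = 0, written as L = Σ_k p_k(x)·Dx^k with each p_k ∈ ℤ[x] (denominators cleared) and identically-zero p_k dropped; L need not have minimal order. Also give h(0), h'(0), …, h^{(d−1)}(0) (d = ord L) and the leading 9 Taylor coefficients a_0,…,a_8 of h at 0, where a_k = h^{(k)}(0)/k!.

f: a_k = -2, -8, -16, -64/3, -64/3, -256/15, -512/45, -2048/315, -1024/315, …
g: a_k = 4, 4, 20, 36, 116, 260, 724, 1764, 4660, …
Sym-product of L_f,L_g gives L₀ (≤ ord 1).
L = (5 + 4·x - 16·x^2) + (-1 + x + 4·x^2)·Dx  (order 1).
h: a_k = -8, -40, -136, -1144/3, -3032/3, -39064/15, -60232/9, -5397688/315, -13834264/315, …
ICs: h(0) = -8.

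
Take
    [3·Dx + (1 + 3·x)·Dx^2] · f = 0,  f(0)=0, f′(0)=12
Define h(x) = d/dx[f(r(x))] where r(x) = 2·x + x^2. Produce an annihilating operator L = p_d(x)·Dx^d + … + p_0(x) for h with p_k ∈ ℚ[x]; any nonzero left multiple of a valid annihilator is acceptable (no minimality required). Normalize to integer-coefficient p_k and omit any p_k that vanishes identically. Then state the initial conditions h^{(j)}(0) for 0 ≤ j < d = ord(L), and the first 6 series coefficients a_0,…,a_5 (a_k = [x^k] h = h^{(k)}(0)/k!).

f: a_k = 0, 12, -18, 36, -81, 972/5, …
f∘r: x↦r, Dx↦Dx/r' in L_f ⇒ L₀.
Derive L from L₀ (diff closure).
L = (5 + 6·x + 3·x^2) + (1 + 7·x + 9·x^2 + 3·x^3)·Dx  (order 1).
h: a_k = 24, -120, 648, -3528, 19224, -104760, …
ICs: h(0) = 24.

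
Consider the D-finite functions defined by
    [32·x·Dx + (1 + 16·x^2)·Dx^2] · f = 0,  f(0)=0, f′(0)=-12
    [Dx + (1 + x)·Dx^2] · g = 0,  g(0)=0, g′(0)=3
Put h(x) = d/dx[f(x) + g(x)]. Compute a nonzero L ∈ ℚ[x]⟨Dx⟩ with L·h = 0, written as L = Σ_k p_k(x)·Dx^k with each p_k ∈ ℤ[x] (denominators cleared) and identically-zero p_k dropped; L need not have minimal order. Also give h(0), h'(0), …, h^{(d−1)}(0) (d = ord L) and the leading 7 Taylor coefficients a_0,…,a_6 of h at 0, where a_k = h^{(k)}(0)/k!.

L = (-32 - 96·x + 1536·x^2 + 512·x^3) + (-34 - 64·x + 1440·x^2 + 3072·x^3 + 1024·x^4)·Dx + (-1 + 31·x + 32·x^2 + 512·x^3 + 768·x^4 + 256·x^5)·Dx^2  (order 2).
h: a_k = -9, -3, 195, -3, -3069, -3, 49155, …
ICs: h(0) = -9, h′(0) = -3.

f: a_k = 0, -12, 0, 64, 0, -3072/5, 0, …
g: a_k = 0, 3, -3/2, 1, -3/4, 3/5, -1/2, …
L₀ := lclm(L_f,L_g); ord L₀ ≤ 2+2.
h=h₀': d/dx-closure on L₀ ⇒ L.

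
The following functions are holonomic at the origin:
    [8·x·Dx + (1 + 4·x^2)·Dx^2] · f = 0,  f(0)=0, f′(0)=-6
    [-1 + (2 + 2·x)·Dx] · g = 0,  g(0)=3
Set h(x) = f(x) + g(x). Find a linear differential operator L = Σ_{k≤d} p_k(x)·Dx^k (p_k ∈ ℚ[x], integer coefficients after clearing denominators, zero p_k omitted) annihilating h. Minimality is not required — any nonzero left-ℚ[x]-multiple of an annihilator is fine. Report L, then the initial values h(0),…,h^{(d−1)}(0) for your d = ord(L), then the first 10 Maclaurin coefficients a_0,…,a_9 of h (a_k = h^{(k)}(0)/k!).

f: a_k = 0, -6, 0, 8, 0, -96/5, 0, 384/7, 0, -512/3, …
g: a_k = 3, 3/2, -3/8, 3/16, -15/128, 21/256, -63/1024, 99/2048, -1287/32768, 2145/65536, …
h₀=f+g: left-lcm gives L₀, ord ≤ 3.
L = (-16 - 40·x + 192·x^2 + 96·x^3)·Dx + (-35 - 64·x + 328·x^2 + 768·x^3 + 336·x^4)·Dx^2 + (-2 + 30·x + 48·x^2 + 144·x^3 + 224·x^4 + 96·x^5)·Dx^3  (order 3).
h: a_k = 3, -9/2, -3/8, 131/16, -15/128, -24471/1280, -63/1024, 787125/14336, -1287/32768, -33547997/196608, …
ICs: h(0) = 3, h′(0) = -9/2, h′′(0) = -3/4.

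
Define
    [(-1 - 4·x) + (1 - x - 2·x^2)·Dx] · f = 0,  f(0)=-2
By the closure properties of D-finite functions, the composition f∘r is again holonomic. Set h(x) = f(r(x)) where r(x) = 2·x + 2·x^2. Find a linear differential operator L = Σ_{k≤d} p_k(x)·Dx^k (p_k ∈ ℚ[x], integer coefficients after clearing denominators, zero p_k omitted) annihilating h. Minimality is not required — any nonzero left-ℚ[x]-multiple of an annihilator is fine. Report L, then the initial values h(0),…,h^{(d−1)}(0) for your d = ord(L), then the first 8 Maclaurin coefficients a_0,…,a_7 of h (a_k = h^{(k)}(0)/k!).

L = (2 + 20·x + 48·x^2 + 32·x^3) + (-1 + 2·x + 10·x^2 + 16·x^3 + 8·x^4)·Dx  (order 1).
h: a_k = -2, -4, -28, -128, -616, -2992, -14416, -69632, …
ICs: h(0) = -2.

f: a_k = -2, -2, -6, -10, -22, -42, -86, -170, …
f∘r: x↦r, Dx↦Dx/r' in L_f ⇒ L₀.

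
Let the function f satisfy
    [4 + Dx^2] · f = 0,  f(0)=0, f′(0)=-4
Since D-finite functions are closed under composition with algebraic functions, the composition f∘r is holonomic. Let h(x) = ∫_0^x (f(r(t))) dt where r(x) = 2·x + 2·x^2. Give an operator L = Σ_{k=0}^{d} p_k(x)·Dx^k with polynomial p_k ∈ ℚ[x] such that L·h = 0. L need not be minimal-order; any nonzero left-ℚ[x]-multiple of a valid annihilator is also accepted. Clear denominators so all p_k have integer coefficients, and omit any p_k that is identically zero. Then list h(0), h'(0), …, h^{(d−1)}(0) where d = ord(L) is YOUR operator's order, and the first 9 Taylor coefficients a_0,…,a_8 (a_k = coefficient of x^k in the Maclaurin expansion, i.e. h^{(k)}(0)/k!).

f: a_k = 0, -4, 0, 8/3, 0, -8/15, 0, 16/315, 0, …
h₀=f(r): pull back L_f along r ⇒ L₀.
h=∫h₀ ⇒ L = L₀·Dx.
L = (16 + 96·x + 192·x^2 + 128·x^3)·Dx - 2·Dx^2 + (1 + 2·x)·Dx^3  (order 3).
h: a_k = 0, 0, -4, -8/3, 16/3, 64/5, 352/45, -64/7, -6464/315, …
ICs: h(0) = 0, h′(0) = 0, h′′(0) = -8.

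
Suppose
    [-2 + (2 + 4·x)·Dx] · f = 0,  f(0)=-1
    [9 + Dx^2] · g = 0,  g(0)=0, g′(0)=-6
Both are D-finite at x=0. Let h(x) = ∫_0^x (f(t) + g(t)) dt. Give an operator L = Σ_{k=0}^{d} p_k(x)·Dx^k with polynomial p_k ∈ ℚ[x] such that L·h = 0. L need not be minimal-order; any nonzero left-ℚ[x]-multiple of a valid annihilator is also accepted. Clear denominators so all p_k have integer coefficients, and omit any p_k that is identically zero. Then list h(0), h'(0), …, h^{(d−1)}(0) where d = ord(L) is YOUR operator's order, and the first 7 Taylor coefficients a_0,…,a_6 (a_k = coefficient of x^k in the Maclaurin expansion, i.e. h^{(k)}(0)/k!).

f: a_k = -1, -1, 1/2, -1/2, 5/8, -7/8, 21/16, …
g: a_k = 0, -6, 0, 9, 0, -81/20, 0, …
h₀=f+g: left-lcm gives L₀, ord ≤ 3.
h=∫₀ˣh₀: take L = L₀·Dx.
L = (-27 - 81·x - 81·x^2)·Dx + (18 + 117·x + 243·x^2 + 162·x^3)·Dx^2 + (-3 - 9·x - 9·x^2)·Dx^3 + (2 + 13·x + 27·x^2 + 18·x^3)·Dx^4  (order 4).
h: a_k = 0, -1, -7/2, 1/6, 17/8, 1/8, -197/240, …
ICs: h(0) = 0, h′(0) = -1, h′′(0) = -7, h′′′(0) = 1.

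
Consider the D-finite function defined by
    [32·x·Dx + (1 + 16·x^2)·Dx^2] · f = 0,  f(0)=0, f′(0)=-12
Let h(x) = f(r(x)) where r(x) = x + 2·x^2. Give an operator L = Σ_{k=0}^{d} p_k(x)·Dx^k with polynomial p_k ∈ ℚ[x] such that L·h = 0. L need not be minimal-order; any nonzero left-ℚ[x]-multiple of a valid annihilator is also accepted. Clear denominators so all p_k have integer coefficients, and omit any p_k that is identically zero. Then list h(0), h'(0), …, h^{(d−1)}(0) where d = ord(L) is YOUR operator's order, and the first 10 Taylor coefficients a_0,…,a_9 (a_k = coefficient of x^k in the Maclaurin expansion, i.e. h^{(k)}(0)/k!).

f: a_k = 0, -12, 0, 64, 0, -3072/5, 0, 49152/7, 0, -262144/3, …
Substitute x→r, Dx→(1/r')Dx; clear ⇒ L₀.
L = (-4 + 32·x + 256·x^2 + 768·x^3 + 768·x^4)·Dx + (1 + 4·x + 16·x^2 + 128·x^3 + 320·x^4 + 256·x^5)·Dx^2  (order 2).
h: a_k = 0, -12, -24, 64, 384, 768/5, -5632, -122880/7, 49152, 1359872/3, …
ICs: h(0) = 0, h′(0) = -12.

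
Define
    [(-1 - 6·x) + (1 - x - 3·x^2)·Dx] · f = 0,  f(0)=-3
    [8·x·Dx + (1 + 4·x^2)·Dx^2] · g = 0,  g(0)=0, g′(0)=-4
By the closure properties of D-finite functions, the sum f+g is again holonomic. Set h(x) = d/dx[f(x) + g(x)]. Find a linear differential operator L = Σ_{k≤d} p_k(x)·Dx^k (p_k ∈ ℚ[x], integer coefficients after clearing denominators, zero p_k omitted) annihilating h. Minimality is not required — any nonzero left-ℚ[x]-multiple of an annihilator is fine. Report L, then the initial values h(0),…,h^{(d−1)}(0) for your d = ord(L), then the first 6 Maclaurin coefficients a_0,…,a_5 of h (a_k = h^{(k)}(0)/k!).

f: a_k = -3, -3, -12, -21, -57, -120, …
g: a_k = 0, -4, 0, 16/3, 0, -64/5, …
Weyl lclm of L_f,L_g ⇒ L₀ (ord ≤ 3).
h=h₀': d/dx-closure on L₀ ⇒ L.
L = (-32 + 128·x + 1488·x^2 + 2880·x^3 + 8424·x^4 + 2592·x^6) + (25 + 160·x + 214·x^2 + 1188·x^3 + 2628·x^4 + 6264·x^5 + 432·x^6 + 2592·x^7)·Dx + (-4 - 9·x - 54·x^2 + 66·x^3 + x^4 + 444·x^5 + 720·x^6 + 144·x^7 + 432·x^8)·Dx^2  (order 2).
h: a_k = -7, -24, -47, -228, -664, -1746, …
ICs: h(0) = -7, h′(0) = -24.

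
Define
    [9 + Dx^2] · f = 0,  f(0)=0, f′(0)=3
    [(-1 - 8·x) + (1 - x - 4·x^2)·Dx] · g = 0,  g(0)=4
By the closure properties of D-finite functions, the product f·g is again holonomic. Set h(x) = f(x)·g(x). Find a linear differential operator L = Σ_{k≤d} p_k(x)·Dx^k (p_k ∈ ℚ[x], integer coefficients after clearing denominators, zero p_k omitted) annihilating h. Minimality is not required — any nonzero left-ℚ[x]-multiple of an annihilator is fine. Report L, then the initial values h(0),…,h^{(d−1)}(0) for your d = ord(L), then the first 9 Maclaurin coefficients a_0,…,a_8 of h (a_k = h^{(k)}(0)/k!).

f: a_k = 0, 3, 0, -9/2, 0, 81/40, 0, -243/560, 0, …
g: a_k = 4, 4, 20, 36, 116, 260, 724, 1764, 4660, …
f·g: L₀ = L_f ⊗_s L_g, ord ≤ 2·1.
L = (-1 + 9·x + 36·x^2) + (2 + 16·x)·Dx + (-1 + x + 4·x^2)·Dx^2  (order 2).
h: a_k = 0, 12, 12, 42, 90, 2661/10, 6261/10, 236427/140, 587043/140, …
ICs: h(0) = 0, h′(0) = 12.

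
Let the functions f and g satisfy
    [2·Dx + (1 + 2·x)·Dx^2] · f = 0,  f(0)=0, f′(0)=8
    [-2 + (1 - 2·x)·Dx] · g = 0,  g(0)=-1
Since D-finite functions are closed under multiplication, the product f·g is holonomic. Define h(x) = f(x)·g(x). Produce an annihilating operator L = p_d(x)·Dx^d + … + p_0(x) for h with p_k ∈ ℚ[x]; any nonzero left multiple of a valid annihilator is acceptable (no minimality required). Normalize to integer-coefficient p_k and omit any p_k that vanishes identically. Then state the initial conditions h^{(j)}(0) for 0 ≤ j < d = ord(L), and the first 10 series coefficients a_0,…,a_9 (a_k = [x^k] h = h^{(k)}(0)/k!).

L = 4 + (2 + 12·x)·Dx + (-1 + 4·x^2)·Dx^2  (order 2).
h: a_k = 0, -8, -8, -80/3, -112/3, -1504/15, -2368/15, -40832/105, -68224/105, -481024/315, …
ICs: h(0) = 0, h′(0) = -8.

f: a_k = 0, 8, -8, 32/3, -16, 128/5, -128/3, 512/7, -128, 2048/9, …
g: a_k = -1, -2, -4, -8, -16, -32, -64, -128, -256, -512, …
f·g: L₀ = L_f ⊗_s L_g, ord ≤ 2·1.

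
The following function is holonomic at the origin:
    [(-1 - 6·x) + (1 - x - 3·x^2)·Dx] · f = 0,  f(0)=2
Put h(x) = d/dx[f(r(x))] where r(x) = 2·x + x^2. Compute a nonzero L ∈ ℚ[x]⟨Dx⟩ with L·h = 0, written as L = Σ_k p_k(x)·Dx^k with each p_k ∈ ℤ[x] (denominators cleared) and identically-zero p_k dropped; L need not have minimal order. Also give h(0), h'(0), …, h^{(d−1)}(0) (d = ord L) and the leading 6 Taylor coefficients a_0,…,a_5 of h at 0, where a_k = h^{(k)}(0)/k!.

L = (17 + 114·x + 597·x^2 + 1260·x^3 + 1215·x^4 + 540·x^5 + 90·x^6) + (-1 - 11·x + 21·x^2 + 211·x^3 + 405·x^4 + 333·x^5 + 126·x^6 + 18·x^7)·Dx  (order 1).
h: a_k = 4, 68, 432, 3136, 19300, 118452, …
ICs: h(0) = 4.

f: a_k = 2, 2, 8, 14, 38, 80, …
L₀ from L_f via x↦r, Dx↦r'^{-1}Dx.
h₀' ⇒ L via d/dx closure of L₀.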